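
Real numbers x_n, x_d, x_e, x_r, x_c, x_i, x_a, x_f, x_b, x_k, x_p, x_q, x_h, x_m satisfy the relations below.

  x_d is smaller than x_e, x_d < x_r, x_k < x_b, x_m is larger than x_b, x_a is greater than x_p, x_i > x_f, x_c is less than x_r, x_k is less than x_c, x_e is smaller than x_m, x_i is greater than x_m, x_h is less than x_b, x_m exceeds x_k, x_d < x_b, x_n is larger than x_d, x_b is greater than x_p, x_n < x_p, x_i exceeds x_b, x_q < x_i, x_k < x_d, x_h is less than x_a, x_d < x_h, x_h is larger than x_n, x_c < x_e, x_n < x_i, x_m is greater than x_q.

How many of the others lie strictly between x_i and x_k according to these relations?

8

The relations place x_k below x_i. An element lies strictly between them when it is forced above x_k and also forced below x_i.
Above x_k: {x_d, x_c, x_n, x_h, x_p, x_a, x_r, x_b, x_e, x_m}. Below x_i: {x_d, x_c, x_q, x_n, x_h, x_p, x_b, x_f, x_e, x_m}.
Intersection: {x_d, x_c, x_n, x_h, x_p, x_b, x_e, x_m} — 8.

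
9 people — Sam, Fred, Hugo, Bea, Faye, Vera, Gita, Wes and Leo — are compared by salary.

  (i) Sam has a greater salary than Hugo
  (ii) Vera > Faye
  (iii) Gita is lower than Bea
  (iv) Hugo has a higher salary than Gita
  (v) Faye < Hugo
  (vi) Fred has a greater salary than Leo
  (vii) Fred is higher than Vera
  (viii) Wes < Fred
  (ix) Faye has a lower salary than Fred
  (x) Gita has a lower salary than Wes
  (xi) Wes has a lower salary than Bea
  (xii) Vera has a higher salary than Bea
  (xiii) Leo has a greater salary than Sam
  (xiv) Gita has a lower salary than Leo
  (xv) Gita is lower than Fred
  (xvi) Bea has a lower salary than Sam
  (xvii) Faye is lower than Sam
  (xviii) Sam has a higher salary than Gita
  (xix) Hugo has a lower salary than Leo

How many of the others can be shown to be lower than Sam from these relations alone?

The elements the relations force below Sam are Faye, Gita, Wes, Hugo, Bea — no chain reaches any other.
That is 5.

5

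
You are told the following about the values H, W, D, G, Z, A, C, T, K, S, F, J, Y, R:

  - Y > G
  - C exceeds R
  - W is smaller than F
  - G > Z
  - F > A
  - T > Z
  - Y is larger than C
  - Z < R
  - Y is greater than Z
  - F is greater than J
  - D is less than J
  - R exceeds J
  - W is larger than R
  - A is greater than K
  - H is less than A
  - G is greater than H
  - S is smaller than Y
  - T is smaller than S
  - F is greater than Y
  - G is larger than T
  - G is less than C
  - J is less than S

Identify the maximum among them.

F

Chaining downward from F: directly below it, J, A, W, Y; then K, D, H, Z, G, R, S, C; then T.
That covers every other element, and nothing is given above F, so F is the maximum.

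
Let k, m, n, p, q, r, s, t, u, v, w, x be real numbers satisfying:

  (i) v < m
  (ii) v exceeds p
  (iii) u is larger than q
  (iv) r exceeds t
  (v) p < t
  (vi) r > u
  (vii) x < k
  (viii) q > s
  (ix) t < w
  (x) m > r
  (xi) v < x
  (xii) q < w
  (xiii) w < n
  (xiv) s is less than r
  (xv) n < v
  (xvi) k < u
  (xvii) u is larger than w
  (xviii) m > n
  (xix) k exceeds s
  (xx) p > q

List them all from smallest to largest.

s < q < p < t < w < n < v < x < k < u < r < m

The consecutive links are each given: s < q; q < p; p < t; t < w; w < n; n < v; v < x; x < k; k < u; u < r; r < m.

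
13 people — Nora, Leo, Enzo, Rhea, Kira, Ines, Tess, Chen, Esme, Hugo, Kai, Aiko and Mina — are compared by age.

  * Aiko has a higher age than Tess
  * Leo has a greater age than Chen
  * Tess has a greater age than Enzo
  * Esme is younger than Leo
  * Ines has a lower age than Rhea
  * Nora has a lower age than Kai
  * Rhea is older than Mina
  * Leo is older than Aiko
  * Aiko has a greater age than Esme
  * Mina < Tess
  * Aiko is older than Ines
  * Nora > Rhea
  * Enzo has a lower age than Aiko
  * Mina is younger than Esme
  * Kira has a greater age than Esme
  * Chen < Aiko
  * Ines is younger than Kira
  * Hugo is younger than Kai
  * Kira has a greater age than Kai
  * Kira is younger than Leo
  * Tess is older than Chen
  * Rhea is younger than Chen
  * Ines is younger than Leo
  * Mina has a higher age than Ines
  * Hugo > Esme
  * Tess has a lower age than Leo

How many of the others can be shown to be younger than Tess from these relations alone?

5

Directly below Tess: Enzo, Mina, Chen.
One step further: Ines, Rhea (5 so far).
No other element is forced below Tess by the given relations, so the count is 5.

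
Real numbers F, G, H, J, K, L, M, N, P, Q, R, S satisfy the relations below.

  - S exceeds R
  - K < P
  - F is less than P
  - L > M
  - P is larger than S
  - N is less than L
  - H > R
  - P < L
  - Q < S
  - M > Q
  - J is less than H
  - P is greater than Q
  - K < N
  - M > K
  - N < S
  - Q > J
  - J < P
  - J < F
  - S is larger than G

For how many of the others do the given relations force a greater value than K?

5

From K the given relations immediately reach N, M, P.
From those, S, L — 5 in total.
No other element is forced above K by the given relations, so the count is 5.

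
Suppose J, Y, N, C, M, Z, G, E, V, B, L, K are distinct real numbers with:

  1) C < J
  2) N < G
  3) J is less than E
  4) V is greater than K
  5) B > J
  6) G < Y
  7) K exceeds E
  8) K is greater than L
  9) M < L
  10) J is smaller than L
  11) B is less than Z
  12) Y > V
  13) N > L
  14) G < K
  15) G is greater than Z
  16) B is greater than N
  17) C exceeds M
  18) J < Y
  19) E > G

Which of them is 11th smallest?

V

The consecutive relations fix a unique order: M < C < J < L < N < B < Z < G < E < K < V < Y.
Counting 11 from the smallest end gives V.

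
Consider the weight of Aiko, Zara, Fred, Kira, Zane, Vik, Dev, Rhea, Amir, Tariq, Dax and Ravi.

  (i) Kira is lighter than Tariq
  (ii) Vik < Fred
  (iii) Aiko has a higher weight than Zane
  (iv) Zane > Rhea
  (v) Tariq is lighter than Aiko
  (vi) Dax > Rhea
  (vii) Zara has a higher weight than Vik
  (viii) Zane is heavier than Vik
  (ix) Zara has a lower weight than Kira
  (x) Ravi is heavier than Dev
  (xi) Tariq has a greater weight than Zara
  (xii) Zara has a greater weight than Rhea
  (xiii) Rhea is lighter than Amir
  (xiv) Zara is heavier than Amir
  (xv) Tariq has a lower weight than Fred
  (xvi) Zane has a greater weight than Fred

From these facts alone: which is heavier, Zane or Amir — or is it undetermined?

Link the given pairs in sequence: Amir < Zara; Zara < Kira; Kira < Tariq; Tariq < Fred; Fred < Zane.
Chaining these gives Amir < Zara < Kira < Tariq < Fred < Zane.
So Zane is heavier.

Zane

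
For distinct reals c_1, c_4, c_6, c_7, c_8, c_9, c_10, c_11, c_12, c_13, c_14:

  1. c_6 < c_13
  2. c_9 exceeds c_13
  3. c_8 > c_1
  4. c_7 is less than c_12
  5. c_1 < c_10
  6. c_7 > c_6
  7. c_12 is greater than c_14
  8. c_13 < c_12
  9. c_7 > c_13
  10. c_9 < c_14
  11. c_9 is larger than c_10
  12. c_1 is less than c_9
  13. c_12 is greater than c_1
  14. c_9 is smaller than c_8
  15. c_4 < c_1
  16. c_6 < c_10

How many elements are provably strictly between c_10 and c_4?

The relations place c_4 below c_10. An element lies strictly between them when it is forced above c_4 and also forced below c_10.
Above c_4: {c_1, c_9, c_14, c_12, c_8}. Below c_10: {c_1, c_6}.
Intersection: {c_1} — 1.

1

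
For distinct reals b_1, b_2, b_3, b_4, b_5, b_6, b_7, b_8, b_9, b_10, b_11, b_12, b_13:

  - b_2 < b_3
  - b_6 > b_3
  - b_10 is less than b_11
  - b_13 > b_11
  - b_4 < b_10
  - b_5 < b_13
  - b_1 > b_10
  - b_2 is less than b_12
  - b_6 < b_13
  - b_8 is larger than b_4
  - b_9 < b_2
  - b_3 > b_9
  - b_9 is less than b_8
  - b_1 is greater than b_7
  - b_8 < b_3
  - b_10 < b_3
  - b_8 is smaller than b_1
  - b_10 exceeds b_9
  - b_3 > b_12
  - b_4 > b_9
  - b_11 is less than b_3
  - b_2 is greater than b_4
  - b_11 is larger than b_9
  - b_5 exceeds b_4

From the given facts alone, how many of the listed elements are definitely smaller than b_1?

5

From b_1 the given relations immediately reach b_8, b_7, b_10.
From those, b_9, b_4 — 5 in total.
Nothing else is reachable below b_1; 5 in all.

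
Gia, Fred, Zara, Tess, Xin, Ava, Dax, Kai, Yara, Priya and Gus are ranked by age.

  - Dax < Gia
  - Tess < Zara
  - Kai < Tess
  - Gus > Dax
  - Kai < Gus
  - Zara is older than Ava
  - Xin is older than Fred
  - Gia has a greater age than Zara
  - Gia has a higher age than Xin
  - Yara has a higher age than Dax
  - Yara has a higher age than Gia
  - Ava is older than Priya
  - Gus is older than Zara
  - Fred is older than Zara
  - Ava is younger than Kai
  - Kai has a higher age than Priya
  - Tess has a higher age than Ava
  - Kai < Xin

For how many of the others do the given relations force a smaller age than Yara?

9

Directly below Yara: Dax, Gia.
One step further: Zara, Xin (4 so far).
One step further: Ava, Kai, Tess, Fred (8 so far).
One step further: Priya (9 so far).
No other element is forced below Yara by the given relations, so the count is 9.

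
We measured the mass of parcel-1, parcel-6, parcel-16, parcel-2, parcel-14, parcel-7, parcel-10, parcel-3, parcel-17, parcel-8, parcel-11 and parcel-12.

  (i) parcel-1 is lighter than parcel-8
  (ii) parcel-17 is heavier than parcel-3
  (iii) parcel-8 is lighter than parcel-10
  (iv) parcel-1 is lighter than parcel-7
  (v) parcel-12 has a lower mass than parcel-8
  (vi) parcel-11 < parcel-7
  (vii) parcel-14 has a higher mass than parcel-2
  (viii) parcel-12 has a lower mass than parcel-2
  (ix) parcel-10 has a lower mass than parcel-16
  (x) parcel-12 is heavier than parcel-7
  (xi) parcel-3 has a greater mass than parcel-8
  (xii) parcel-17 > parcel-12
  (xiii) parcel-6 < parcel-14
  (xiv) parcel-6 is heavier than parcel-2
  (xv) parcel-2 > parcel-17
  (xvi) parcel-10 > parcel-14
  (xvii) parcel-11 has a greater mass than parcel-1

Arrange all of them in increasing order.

The consecutive links are each given: parcel-1 < parcel-11; parcel-11 < parcel-7; parcel-7 < parcel-12; parcel-12 < parcel-8; parcel-8 < parcel-3; parcel-3 < parcel-17; parcel-17 < parcel-2; parcel-2 < parcel-6; parcel-6 < parcel-14; parcel-14 < parcel-10; parcel-10 < parcel-16.

parcel-1 < parcel-11 < parcel-7 < parcel-12 < parcel-8 < parcel-3 < parcel-17 < parcel-2 < parcel-6 < parcel-14 < parcel-10 < parcel-16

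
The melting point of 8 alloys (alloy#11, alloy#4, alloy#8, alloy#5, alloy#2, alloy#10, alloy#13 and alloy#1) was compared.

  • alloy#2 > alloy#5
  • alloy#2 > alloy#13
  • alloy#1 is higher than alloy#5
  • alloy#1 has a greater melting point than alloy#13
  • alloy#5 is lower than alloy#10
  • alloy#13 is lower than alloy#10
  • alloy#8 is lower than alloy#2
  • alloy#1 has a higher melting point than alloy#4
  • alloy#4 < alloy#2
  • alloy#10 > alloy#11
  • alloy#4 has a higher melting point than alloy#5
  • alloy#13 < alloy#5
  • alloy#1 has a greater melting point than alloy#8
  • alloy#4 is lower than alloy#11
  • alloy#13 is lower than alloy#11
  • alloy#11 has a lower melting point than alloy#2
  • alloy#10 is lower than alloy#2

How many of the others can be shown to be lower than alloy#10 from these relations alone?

4

From alloy#10 the given relations immediately reach alloy#13, alloy#5, alloy#11.
From those, alloy#4 — 4 in total.
No other element is forced below alloy#10 by the given relations, so the count is 4.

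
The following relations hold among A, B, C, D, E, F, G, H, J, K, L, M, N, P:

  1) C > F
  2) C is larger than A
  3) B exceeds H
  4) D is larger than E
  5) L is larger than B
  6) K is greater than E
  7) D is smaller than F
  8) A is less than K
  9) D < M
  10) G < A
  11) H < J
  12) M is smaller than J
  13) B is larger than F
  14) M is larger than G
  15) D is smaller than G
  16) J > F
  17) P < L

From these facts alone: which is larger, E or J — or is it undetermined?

J

The relevant relations are E < D; D < G; G < M; M < J.
Together: E < D < G < M < J.
So J is larger.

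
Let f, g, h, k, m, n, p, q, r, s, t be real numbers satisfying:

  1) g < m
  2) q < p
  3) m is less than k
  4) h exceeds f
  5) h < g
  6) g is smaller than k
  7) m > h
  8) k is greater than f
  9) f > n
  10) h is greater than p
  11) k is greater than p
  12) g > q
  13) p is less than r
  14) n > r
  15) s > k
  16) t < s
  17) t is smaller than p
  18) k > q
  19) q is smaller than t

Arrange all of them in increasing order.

q < t < p < r < n < f < h < g < m < k < s

The consecutive links are each given: q < t; t < p; p < r; r < n; n < f; f < h; h < g; g < m; m < k; k < s.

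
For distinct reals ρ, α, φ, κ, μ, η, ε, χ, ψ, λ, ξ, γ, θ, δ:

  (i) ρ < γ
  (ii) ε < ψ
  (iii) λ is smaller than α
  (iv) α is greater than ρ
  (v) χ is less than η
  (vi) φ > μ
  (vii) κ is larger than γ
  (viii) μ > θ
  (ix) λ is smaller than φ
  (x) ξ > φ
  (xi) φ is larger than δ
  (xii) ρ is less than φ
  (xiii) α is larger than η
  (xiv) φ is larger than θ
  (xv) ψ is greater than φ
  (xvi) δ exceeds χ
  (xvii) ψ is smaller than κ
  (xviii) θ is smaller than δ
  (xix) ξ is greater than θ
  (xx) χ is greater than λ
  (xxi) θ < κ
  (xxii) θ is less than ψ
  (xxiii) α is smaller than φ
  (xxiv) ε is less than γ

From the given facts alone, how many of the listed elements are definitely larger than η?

5

Directly above η: α.
One step further: φ (2 so far).
One step further: ψ, ξ (4 so far).
One step further: κ (5 so far).
Nothing else is reachable above η; 5 in all.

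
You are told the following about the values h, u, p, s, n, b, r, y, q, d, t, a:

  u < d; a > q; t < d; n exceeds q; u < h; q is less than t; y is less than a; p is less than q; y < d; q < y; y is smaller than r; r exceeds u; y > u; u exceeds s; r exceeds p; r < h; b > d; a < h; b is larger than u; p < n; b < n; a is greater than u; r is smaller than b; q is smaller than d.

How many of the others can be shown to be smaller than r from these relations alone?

5

Directly below r: p, u, y.
One step further: s, q (5 so far).
Nothing else is reachable below r; 5 in all.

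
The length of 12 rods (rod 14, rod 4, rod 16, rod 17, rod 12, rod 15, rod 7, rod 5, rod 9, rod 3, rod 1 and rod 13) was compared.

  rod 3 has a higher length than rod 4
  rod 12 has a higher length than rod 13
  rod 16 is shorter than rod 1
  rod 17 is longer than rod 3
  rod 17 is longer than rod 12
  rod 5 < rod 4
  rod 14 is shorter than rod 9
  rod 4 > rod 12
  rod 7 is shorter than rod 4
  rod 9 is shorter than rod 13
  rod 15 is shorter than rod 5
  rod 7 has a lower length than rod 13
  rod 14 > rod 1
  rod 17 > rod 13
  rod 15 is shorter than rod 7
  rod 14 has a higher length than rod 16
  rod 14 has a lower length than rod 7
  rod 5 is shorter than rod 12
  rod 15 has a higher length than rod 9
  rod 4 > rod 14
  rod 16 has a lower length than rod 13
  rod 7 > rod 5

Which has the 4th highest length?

rod 12

Chaining the given pairs: rod 16 < rod 1 < rod 14 < rod 9 < rod 15 < rod 5 < rod 7 < rod 13 < rod 12 < rod 4 < rod 3 < rod 17.
Counting 4 from the largest end gives rod 12.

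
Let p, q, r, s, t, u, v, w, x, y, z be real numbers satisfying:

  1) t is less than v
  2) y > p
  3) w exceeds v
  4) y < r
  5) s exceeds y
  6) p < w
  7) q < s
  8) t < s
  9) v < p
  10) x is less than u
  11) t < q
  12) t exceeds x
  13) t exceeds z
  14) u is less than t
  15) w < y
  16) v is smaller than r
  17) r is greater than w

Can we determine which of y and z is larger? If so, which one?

The relevant relations are z < t; t < v; v < p; p < w; w < y.
Chaining these gives z < t < v < p < w < y.
So y is larger.

y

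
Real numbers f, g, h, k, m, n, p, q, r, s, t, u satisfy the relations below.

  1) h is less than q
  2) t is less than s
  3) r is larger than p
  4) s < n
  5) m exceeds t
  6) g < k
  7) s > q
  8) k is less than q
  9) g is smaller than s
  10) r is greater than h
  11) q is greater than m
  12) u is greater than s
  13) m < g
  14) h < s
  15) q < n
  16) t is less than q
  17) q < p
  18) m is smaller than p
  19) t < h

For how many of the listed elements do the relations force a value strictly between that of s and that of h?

1

The relations place h below s. An element lies strictly between them when it is forced above h and also forced below s.
Above h: {q, p, n, u, r}. Below s: {t, m, g, k, q}.
Intersection: {q} — 1.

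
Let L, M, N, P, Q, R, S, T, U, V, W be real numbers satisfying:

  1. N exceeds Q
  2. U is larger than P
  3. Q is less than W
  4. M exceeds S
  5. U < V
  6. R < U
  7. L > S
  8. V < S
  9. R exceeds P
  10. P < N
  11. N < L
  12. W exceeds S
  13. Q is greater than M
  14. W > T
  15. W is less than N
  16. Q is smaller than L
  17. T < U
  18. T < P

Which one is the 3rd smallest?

Piecing the relations together gives one ordering: T < P < R < U < V < S < M < Q < W < N < L.
The 3rd smallest is R.

R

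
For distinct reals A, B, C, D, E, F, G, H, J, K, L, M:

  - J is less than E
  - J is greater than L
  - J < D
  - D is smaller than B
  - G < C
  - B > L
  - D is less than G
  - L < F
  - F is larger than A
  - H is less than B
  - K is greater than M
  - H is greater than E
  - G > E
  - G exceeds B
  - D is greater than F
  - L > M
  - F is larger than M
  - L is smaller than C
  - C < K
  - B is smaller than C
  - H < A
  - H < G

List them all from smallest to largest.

M < L < J < E < H < A < F < D < B < G < C < K

The consecutive links are each given: M < L; L < J; J < E; E < H; H < A; A < F; F < D; D < B; B < G; G < C; C < K.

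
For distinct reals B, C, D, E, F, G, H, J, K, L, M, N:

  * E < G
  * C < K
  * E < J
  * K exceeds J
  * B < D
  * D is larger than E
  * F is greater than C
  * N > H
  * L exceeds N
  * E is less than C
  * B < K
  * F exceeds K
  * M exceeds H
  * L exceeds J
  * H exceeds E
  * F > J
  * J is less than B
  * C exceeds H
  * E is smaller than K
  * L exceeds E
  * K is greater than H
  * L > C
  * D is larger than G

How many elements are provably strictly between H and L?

2

Chaining upward from H reaches: C, N, K, F, M.
Chaining downward from L reaches: E, J, C, N.
Strictly between H and L are those in both lists: C, N — 2 elements.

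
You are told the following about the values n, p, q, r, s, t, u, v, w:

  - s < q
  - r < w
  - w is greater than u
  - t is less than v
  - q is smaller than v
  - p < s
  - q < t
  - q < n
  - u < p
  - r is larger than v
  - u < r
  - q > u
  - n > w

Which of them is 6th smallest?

v

The consecutive relations fix a unique order: u < p < s < q < t < v < r < w < n.
Counting 6 from the smallest end gives v.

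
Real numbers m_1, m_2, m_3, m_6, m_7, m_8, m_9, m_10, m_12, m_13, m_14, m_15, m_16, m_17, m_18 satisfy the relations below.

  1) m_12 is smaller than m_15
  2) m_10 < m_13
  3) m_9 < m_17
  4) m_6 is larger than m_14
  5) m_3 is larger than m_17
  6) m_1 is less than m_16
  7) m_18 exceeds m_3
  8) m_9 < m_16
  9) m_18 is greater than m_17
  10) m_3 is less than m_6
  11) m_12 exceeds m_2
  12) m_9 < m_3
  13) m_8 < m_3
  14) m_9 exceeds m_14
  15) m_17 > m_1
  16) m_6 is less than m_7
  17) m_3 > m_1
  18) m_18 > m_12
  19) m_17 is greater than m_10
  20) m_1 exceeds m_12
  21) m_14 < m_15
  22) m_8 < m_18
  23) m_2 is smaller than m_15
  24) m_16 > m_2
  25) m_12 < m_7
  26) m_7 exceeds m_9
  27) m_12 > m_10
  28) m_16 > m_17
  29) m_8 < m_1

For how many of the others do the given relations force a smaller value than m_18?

9

Directly below m_18: m_8, m_12, m_17, m_3.
One step further: m_10, m_9, m_2, m_1 (8 so far).
One step further: m_14 (9 so far).
No other element is forced below m_18 by the given relations, so the count is 9.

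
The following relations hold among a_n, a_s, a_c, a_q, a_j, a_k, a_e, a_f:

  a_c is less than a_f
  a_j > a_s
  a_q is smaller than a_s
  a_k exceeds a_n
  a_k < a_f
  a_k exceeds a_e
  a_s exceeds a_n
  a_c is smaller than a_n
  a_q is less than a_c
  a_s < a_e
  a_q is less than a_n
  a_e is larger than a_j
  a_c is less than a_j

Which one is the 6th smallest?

Piecing the relations together gives one ordering: a_q < a_c < a_n < a_s < a_j < a_e < a_k < a_f.
The 6th smallest is a_e.

a_e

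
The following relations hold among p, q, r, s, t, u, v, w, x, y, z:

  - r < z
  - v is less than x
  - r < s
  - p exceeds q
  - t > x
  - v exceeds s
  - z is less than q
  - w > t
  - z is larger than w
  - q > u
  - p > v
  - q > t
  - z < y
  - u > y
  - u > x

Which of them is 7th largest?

Piecing the relations together gives one ordering: r < s < v < x < t < w < z < y < u < q < p.
Counting 7 from the largest end gives t.

t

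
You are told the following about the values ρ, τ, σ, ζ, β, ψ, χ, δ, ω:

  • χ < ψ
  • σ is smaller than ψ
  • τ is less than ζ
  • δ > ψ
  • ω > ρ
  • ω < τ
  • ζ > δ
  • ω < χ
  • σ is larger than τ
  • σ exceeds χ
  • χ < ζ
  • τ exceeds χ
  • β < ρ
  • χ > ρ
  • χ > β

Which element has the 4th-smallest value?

The consecutive relations fix a unique order: β < ρ < ω < χ < τ < σ < ψ < δ < ζ.
The 4th smallest is χ.

χ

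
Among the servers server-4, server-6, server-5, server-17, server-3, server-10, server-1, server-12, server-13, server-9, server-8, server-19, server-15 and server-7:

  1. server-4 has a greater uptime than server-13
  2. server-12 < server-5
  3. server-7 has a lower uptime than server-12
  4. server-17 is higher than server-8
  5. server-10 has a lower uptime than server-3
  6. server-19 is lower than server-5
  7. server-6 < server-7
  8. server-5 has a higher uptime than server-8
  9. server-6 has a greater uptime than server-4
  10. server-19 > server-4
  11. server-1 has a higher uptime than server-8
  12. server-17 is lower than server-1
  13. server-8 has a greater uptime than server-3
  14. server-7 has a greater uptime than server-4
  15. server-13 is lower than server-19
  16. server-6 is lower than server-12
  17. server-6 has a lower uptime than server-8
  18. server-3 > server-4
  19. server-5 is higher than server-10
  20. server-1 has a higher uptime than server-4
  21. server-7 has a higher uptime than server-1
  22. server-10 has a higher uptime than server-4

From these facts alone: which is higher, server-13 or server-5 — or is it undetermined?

server-5

server-13 < server-4 and server-4 < server-10 give server-13 < server-10.
With server-10 < server-3: server-13 < server-4 < server-10 < server-3.
Then server-3 < server-8 extends the chain to server-8.
Then server-8 < server-17 extends the chain to server-17.
Then server-17 < server-1 extends the chain to server-1.
Then server-1 < server-7 extends the chain to server-7.
Then server-7 < server-12 extends the chain to server-12.
With server-12 < server-5: server-13 < server-4 < server-10 < server-3 < server-8 < server-17 < server-1 < server-7 < server-12 < server-5.
So server-5 is higher.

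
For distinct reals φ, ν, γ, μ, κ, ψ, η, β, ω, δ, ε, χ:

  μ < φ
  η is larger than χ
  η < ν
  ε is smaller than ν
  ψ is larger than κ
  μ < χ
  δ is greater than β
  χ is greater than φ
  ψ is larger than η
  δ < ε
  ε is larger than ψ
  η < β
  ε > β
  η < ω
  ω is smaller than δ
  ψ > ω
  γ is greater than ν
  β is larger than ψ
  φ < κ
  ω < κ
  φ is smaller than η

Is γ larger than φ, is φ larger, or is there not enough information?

φ < χ and χ < η give φ < η.
Then η < ω extends the chain to ω.
Then ω < κ extends the chain to κ.
Then κ < ψ extends the chain to ψ.
Then ψ < β extends the chain to β.
Then β < δ extends the chain to δ.
Then δ < ε extends the chain to ε.
With ε < ν: φ < χ < η < ω < κ < ψ < β < δ < ε < ν.
With ν < γ: φ < χ < η < ω < κ < ψ < β < δ < ε < ν < γ.
So γ is larger.

γ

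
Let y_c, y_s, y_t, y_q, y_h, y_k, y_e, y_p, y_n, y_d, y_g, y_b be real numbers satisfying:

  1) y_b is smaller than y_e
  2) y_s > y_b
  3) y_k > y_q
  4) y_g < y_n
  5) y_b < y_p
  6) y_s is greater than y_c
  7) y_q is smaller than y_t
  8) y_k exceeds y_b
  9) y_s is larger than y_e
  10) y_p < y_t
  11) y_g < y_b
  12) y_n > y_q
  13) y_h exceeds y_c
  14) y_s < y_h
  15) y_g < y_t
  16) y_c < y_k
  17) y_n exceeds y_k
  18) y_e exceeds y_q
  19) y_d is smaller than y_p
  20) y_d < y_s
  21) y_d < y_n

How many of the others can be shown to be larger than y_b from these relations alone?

The elements the relations force above y_b are y_e, y_p, y_s, y_t, y_h, y_k, y_n — no chain reaches any other.
That is 7.

7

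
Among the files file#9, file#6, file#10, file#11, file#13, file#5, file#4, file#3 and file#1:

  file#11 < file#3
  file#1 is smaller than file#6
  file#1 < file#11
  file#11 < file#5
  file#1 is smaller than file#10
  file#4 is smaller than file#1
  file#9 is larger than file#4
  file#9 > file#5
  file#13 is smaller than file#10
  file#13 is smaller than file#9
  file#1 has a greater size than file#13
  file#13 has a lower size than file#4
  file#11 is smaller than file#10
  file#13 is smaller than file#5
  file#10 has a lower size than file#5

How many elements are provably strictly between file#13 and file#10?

Chaining upward from file#13 reaches: file#4, file#1, file#11, file#5, file#6, file#9, file#3.
Chaining downward from file#10 reaches: file#4, file#1, file#11.
Strictly between file#13 and file#10 are those in both lists: file#4, file#1, file#11 — 3 elements.

3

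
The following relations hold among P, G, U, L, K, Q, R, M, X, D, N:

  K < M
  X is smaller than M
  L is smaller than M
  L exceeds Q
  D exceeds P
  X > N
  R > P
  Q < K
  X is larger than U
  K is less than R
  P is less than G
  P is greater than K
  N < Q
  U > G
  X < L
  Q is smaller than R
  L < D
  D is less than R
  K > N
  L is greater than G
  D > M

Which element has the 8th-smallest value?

Piecing the relations together gives one ordering: N < Q < K < P < G < U < X < L < M < D < R.
The 8th smallest is L.

L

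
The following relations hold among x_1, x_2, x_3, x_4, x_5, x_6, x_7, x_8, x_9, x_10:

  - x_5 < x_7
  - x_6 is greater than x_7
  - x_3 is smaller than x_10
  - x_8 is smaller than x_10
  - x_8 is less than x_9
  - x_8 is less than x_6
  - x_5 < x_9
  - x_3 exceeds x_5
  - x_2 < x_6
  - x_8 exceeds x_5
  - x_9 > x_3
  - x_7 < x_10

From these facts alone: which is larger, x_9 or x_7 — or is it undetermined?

Following every chain through x_7: above x_7 we get x_6, x_10; below x_7 we get x_5.
x_9 is not reached, and no chain runs the other way from x_9 to x_7.
So the given relations leave the order of x_7 and x_9 undetermined.

undetermined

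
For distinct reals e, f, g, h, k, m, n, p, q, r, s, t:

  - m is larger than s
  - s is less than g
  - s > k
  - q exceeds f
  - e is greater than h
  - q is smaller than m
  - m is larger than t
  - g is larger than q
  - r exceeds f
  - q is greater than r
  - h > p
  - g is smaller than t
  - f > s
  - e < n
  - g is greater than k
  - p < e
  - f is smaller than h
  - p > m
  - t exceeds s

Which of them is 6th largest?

t

Chaining the given pairs: k < s < f < r < q < g < t < m < p < h < e < n.
The 6th largest is t.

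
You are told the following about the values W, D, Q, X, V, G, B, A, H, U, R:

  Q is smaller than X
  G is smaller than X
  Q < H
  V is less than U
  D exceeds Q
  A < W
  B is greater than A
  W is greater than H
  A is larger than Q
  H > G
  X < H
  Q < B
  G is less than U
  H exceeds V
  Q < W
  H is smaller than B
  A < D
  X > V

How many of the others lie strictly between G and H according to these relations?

Chaining upward from G reaches: U, X, W, B.
Chaining downward from H reaches: V, Q, X.
Strictly between G and H are those in both lists: X — 1 element.

1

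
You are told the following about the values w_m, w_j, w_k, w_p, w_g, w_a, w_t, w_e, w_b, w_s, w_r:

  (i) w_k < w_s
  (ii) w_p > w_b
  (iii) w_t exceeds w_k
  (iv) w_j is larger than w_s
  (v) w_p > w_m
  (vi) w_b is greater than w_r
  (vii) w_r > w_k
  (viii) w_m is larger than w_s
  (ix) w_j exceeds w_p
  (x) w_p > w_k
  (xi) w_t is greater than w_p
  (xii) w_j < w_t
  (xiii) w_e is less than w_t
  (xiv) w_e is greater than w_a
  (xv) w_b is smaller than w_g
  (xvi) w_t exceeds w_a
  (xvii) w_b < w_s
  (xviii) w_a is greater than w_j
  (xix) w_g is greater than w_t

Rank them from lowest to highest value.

w_k < w_r < w_b < w_s < w_m < w_p < w_j < w_a < w_e < w_t < w_g

Nothing is placed below w_k, so it is least; from there w_k < w_r; w_r < w_b; w_b < w_s; w_s < w_m; w_m < w_p; w_p < w_j; w_j < w_a; w_a < w_e; w_e < w_t; w_t < w_g, each given directly.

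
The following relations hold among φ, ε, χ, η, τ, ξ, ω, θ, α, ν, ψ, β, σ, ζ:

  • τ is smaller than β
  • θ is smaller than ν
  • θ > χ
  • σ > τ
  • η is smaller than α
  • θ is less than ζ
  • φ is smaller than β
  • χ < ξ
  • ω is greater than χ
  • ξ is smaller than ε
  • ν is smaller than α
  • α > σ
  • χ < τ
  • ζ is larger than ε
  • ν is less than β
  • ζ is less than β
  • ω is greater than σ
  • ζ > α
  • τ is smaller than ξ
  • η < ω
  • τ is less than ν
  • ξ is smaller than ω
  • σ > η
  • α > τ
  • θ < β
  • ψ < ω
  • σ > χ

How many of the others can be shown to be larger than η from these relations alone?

5

Directly above η: σ, ω, α.
One step further: ζ (4 so far).
One step further: β (5 so far).
No other element is forced above η by the given relations, so the count is 5.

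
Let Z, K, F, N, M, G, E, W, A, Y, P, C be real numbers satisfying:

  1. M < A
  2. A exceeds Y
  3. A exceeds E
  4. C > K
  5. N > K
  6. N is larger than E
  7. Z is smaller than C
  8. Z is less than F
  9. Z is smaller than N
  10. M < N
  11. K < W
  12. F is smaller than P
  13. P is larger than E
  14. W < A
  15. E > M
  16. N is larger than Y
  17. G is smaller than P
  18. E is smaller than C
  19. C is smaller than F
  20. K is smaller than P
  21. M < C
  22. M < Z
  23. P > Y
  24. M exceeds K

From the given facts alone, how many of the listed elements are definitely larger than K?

From K the given relations immediately reach M, C, W, N, P.
From those, E, Z, F, A — 9 in total.
Nothing else is reachable above K; 9 in all.

9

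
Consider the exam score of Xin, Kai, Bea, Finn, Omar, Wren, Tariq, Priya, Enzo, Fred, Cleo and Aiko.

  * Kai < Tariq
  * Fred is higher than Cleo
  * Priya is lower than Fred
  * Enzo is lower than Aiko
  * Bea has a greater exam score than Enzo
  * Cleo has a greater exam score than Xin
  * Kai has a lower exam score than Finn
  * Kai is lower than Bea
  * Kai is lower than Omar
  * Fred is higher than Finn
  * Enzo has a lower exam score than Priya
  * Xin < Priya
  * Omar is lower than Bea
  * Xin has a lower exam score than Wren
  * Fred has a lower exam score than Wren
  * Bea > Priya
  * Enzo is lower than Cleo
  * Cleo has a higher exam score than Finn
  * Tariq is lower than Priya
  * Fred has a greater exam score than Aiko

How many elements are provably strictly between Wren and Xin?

The relations place Xin below Wren. An element lies strictly between them when it is forced above Xin and also forced below Wren.
Above Xin: {Cleo, Priya, Bea, Fred}. Below Wren: {Kai, Tariq, Enzo, Aiko, Finn, Cleo, Priya, Fred}.
Intersection: {Cleo, Priya, Fred} — 3.

3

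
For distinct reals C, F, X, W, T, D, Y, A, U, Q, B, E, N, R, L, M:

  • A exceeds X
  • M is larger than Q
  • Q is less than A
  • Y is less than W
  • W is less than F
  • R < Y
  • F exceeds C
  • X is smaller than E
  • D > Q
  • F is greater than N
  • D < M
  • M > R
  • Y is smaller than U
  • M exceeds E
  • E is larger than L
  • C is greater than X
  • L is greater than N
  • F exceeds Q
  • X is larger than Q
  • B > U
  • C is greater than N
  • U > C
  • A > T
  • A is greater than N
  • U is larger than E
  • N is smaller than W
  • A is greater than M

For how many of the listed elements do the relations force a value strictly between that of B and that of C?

1

The relations place C below B. An element lies strictly between them when it is forced above C and also forced below B.
Above C: {U, F}. Below B: {R, Q, Y, N, L, X, E, U}.
Intersection: {U} — 1.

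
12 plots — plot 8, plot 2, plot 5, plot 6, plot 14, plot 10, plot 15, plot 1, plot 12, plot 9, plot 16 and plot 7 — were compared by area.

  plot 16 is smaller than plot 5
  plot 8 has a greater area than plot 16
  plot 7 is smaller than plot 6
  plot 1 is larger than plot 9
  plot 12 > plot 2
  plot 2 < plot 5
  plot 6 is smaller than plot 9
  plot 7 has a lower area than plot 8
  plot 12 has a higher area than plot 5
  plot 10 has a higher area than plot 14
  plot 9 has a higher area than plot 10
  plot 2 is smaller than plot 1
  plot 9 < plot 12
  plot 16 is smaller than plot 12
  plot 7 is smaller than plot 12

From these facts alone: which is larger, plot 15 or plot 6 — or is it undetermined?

undetermined

Following every chain through plot 6: above plot 6 we get plot 9, plot 12, plot 1; below plot 6 we get plot 7.
plot 15 is not reached, and no chain runs the other way from plot 15 to plot 6.
So the given relations leave the order of plot 6 and plot 15 undetermined.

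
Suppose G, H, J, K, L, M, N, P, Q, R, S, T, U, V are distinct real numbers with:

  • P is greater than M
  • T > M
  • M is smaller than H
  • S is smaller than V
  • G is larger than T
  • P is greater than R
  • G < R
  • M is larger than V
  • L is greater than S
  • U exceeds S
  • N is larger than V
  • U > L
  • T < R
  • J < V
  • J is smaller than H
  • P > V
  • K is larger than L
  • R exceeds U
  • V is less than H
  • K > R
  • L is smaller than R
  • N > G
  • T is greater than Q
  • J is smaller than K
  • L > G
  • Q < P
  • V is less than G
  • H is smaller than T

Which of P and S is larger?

S < V < M < H < T < G < L < U < R < P, by transitivity through V, M, H, T, G, L, U, R.
So S < P; P is the larger of the two.

P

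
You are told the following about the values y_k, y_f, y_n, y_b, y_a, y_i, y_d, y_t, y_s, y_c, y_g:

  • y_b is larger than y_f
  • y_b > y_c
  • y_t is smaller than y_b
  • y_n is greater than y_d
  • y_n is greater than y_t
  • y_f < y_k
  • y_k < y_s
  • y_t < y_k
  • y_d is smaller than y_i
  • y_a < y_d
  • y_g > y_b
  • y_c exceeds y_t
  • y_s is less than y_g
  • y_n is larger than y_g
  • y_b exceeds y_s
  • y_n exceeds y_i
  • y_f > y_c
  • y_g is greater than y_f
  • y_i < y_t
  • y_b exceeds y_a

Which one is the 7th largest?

y_c

Chaining the given pairs: y_a < y_d < y_i < y_t < y_c < y_f < y_k < y_s < y_b < y_g < y_n.
The 7th largest is y_c.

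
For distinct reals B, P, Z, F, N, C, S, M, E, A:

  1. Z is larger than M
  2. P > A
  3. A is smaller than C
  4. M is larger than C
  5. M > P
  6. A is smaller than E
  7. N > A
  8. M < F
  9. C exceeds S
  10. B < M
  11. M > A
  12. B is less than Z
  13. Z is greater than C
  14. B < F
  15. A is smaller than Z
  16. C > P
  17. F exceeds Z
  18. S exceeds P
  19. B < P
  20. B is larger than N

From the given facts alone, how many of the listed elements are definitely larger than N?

7

Directly above N: B.
One step further: P, M, Z, F (5 so far).
One step further: S, C (7 so far).
Nothing else is reachable above N; 7 in all.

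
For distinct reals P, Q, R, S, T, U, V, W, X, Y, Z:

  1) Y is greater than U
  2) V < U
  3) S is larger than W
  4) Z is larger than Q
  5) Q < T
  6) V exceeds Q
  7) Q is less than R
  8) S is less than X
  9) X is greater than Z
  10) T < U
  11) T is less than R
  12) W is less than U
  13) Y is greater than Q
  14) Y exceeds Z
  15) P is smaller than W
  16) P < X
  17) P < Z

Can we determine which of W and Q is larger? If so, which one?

undetermined

Following every chain through Q: above Q we get T, V, Z, R, U, Y, X.
W is not reached, and no chain runs the other way from W to Q.
So the given relations leave the order of Q and W undetermined.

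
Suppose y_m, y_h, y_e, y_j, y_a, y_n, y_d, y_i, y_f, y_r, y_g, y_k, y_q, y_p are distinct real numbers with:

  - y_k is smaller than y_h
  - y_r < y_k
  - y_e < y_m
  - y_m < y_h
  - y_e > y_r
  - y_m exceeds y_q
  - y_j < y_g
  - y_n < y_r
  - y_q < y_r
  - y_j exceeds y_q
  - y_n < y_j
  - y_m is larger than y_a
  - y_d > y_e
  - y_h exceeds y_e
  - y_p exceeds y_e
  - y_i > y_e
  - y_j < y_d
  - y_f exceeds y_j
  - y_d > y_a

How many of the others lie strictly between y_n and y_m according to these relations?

2

The relations place y_n below y_m. An element lies strictly between them when it is forced above y_n and also forced below y_m.
Above y_n: {y_j, y_r, y_k, y_e, y_g, y_d, y_f, y_p, y_i, y_h}. Below y_m: {y_q, y_r, y_a, y_e}.
Intersection: {y_r, y_e} — 2.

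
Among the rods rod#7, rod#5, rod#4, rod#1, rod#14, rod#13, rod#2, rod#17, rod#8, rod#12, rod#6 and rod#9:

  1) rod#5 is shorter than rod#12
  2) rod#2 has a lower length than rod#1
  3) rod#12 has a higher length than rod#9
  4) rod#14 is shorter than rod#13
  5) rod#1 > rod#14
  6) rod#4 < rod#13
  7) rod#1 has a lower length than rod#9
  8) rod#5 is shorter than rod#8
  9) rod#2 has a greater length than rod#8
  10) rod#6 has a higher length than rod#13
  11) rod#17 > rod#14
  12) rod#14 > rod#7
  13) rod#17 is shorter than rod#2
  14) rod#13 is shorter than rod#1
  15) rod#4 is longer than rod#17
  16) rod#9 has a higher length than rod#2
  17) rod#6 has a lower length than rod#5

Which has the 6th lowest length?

rod#6

Piecing the relations together gives one ordering: rod#7 < rod#14 < rod#17 < rod#4 < rod#13 < rod#6 < rod#5 < rod#8 < rod#2 < rod#1 < rod#9 < rod#12.
Counting 6 from the smallest end gives rod#6.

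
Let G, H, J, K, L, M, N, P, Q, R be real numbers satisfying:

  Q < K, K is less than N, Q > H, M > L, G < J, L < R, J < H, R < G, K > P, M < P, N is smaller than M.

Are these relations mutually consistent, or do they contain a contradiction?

Chaining the given relations yields K < N < M < P, so K < P. But one relation states P < K. These cannot both hold.

inconsistent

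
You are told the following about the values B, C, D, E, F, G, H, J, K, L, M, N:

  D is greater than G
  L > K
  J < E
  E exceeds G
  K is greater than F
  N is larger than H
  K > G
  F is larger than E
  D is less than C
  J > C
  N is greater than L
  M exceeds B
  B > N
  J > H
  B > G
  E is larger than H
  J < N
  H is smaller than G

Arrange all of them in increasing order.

The consecutive links are each given: H < G; G < D; D < C; C < J; J < E; E < F; F < K; K < L; L < N; N < B; B < M.

H < G < D < C < J < E < F < K < L < N < B < M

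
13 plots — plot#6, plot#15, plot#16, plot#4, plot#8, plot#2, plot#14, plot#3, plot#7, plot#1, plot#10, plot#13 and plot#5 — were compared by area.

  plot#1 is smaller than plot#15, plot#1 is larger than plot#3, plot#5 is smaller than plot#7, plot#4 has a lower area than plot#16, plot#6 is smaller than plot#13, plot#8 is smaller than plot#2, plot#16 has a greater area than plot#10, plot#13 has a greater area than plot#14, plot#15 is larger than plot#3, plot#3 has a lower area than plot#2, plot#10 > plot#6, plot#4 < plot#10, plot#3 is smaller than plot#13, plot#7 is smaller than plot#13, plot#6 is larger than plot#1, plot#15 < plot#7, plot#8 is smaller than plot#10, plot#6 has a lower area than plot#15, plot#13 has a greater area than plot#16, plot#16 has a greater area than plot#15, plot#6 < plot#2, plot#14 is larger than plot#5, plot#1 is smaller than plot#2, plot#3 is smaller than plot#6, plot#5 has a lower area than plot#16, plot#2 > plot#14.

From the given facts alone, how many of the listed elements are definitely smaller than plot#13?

From plot#13 the given relations immediately reach plot#3, plot#14, plot#6, plot#16, plot#7.
From those, plot#5, plot#1, plot#4, plot#15, plot#10 — 10 in total.
From those, plot#8 — 11 in total.
No other element is forced below plot#13 by the given relations, so the count is 11.

11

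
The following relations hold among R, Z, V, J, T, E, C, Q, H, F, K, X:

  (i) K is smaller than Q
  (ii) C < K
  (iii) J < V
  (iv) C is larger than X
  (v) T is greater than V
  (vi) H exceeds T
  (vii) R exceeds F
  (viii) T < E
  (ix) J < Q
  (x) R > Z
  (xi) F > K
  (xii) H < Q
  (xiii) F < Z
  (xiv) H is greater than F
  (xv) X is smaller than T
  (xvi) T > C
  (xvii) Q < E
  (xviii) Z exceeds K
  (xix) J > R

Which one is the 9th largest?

F

The consecutive relations fix a unique order: X < C < K < F < Z < R < J < V < T < H < Q < E.
Counting 9 from the largest end gives F.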